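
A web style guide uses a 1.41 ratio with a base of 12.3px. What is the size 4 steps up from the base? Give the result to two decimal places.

48.62px

A modular type scale is a geometric sequence: sizeₙ = base × rⁿ.
12.3 × 1.41⁴ = 12.3 × 3.95254 ≈ 48.62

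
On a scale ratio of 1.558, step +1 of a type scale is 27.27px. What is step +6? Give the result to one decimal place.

250.3px

The gap is 6 − (1) = 5 steps, so the factor is 1.558^5.
27.27 × 1.558⁵ = 27.27 × 9.17989 ≈ 250.335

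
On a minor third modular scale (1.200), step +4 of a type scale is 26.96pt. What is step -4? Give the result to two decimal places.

6.27pt

Moving from step +4 to step -4 is 8 steps down, so divide by r⁸.
26.96 ÷ 1.200⁸ = 26.96 ÷ 4.29982 ≈ 6.270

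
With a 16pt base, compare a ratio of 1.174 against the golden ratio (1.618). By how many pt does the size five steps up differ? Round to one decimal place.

At 1.174: 16.0 × 1.174⁵ = 35.683pt
Golden ratio: 16.0 × 1.618⁵ = 177.424pt
Difference: 177.424 − 35.683 = 141.741pt

141.7pt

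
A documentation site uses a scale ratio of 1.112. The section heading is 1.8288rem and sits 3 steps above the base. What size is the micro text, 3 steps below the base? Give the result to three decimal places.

0.967rem

1.8288 ÷ 1.112⁶ = 1.8288 ÷ 1.89073 ≈ 0.967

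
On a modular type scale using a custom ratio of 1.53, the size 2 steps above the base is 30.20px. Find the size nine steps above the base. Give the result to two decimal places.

592.72px

Moving from step +2 to step +9 is 7 steps up, so multiply by r⁷.
30.20 × 1.53⁷ = 30.20 × 19.62637 ≈ 592.716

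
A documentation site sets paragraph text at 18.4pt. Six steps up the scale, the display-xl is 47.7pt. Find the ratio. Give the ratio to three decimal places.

1.172

r⁶ = 47.7 / 18.4, so r = (47.7/18.4)^(1/6).
r = 2.5924^(1/6) ≈ 1.1721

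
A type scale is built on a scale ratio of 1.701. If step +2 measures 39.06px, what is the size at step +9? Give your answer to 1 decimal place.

1609.4px

39.06 × 1.701⁷ = 39.06 × 41.20313 ≈ 1609.394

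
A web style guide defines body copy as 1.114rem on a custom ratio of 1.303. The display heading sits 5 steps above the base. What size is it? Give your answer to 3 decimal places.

1.114 × 1.303⁵ = 1.114 × 3.75597 ≈ 4.184

4.184rem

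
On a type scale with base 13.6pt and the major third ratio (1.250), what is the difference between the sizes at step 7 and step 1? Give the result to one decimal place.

47.8pt

Step 1: 13.6 × 1.250 = 17.000pt
Step 7: 13.6 × 1.250⁷ = 64.850pt
Difference: 64.850 − 17.000 = 47.850pt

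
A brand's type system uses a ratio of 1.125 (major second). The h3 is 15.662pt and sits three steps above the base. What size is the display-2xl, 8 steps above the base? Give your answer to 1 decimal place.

Moving from step +3 to step +8 is 5 steps up, so multiply by r⁵.
15.662 × 1.125⁵ = 15.662 × 1.80203 ≈ 28.223

28.2pt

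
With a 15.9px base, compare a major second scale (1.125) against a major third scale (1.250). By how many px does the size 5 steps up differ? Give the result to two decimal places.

19.87px

Major second: 15.9 × 1.125⁵ = 28.6523px
Major third: 15.9 × 1.250⁵ = 48.5229px
Difference: 48.5229 − 28.6523 = 19.8706px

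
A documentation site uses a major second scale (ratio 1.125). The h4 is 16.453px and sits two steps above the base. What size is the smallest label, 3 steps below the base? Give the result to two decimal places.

9.13px

16.453 ÷ 1.125⁵ = 16.453 ÷ 1.80203 ≈ 9.130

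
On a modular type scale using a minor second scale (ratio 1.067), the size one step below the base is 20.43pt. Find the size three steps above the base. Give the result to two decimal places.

26.48pt

The gap is 3 − (-1) = 4 steps, so the factor is 1.067^4.
20.43 × 1.067⁴ = 20.43 × 1.29616 ≈ 26.480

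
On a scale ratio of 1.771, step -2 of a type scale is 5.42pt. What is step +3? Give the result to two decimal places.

94.43pt

The gap is 3 − (-2) = 5 steps, so the factor is 1.771^5.
5.42 × 1.771⁵ = 5.42 × 17.42179 ≈ 94.426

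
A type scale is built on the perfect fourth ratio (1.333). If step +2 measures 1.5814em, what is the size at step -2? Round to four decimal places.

0.5009em

The gap is -2 − (2) = -4 steps, so the factor is 1.333^-4.
1.5814 ÷ 1.333⁴ = 1.5814 ÷ 3.15733 ≈ 0.5009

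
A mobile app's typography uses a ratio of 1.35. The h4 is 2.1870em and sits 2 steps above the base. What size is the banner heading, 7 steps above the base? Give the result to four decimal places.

Moving from step +2 to step +7 is 5 steps up, so multiply by r⁵.
2.1870 × 1.35⁵ = 2.1870 × 4.48403 ≈ 9.8066

9.8066em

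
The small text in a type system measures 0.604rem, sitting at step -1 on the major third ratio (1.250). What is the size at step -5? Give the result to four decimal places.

0.2474rem

The gap is -5 − (-1) = -4 steps, so the factor is 1.250^-4.
0.604 ÷ 1.250⁴ = 0.604 ÷ 2.44141 ≈ 0.2474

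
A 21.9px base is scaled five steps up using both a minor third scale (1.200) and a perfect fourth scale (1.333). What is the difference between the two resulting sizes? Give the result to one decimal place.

Minor third: 21.9 × 1.200⁵ = 54.494px
Perfect fourth: 21.9 × 1.333⁵ = 92.171px
Difference: 92.171 − 54.494 = 37.677px

37.7px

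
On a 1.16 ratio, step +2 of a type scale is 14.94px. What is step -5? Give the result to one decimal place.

Moving from step +2 to step -5 is 7 steps down, so divide by r⁷.
14.94 ÷ 1.16⁷ = 14.94 ÷ 2.82622 ≈ 5.286

5.3px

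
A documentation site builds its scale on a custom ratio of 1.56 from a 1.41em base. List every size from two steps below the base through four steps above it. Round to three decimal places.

0.579em, 0.904em, 1.410em, 2.200em, 3.431em, 5.353em, 8.351em

Step -2: 1.41 ÷ 1.56² = 0.579
Step -1: 1.41 ÷ 1.56 = 0.904
Step 0: 1.41em
Step 1: 1.41 × 1.56 = 2.200
Step 2: 1.41 × 1.56² = 3.431
Step 3: 1.41 × 1.56³ = 5.353
Step 4: 1.41 × 1.56⁴ = 8.351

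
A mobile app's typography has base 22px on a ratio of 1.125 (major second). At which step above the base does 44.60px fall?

6

1.125ⁿ = 44.60 / 22 = 2.0273
n = ln(2.0273) / ln(1.125) = 0.7067 / 0.1178 ≈ 6.00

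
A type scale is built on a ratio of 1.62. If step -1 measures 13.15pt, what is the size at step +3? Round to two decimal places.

90.57pt

13.15 × 1.62⁴ = 13.15 × 6.88748 ≈ 90.570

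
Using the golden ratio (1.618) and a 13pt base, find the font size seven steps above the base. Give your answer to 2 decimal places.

377.39pt

13.0 × 1.618⁷ = 13.0 × 29.03017 ≈ 377.39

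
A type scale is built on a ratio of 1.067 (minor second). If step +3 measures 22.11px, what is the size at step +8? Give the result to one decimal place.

22.11 × 1.067⁵ = 22.11 × 1.38300 ≈ 30.578

30.6px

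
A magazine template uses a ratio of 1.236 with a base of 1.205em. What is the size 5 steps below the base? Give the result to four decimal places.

A modular type scale is a geometric sequence: sizeₙ = base × rⁿ.
1.205 ÷ 1.236⁵ = 1.205 ÷ 2.88464 ≈ 0.4177

0.4177em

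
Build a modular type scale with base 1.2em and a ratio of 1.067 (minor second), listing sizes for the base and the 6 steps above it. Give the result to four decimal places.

1.2000em, 1.2804em, 1.3662em, 1.4577em, 1.5554em, 1.6596em, 1.7708em

Step 0: 1.2em
Step 1: 1.2 × 1.067 = 1.2804
Step 2: 1.2 × 1.067² = 1.3662
Step 3: 1.2 × 1.067³ = 1.4577
Step 4: 1.2 × 1.067⁴ = 1.5554
Step 5: 1.2 × 1.067⁵ = 1.6596
Step 6: 1.2 × 1.067⁶ = 1.7708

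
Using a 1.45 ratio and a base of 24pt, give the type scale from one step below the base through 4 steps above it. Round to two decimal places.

Step -1: 24.0 ÷ 1.45 = 16.55
Step 0: 24pt
Step 1: 24.0 × 1.45 = 34.80
Step 2: 24.0 × 1.45² = 50.46
Step 3: 24.0 × 1.45³ = 73.17
Step 4: 24.0 × 1.45⁴ = 106.09

16.55pt, 24.00pt, 34.80pt, 50.46pt, 73.17pt, 106.09pt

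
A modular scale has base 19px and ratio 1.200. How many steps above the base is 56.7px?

1.200ⁿ = 56.7 / 19 = 2.9842
n = ln(2.9842) / ln(1.200) = 1.0933 / 0.1823 ≈ 6.00

6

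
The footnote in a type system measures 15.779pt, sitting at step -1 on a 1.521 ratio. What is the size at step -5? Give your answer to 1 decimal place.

15.779 ÷ 1.521⁴ = 15.779 ÷ 5.35201 ≈ 2.948

2.9pt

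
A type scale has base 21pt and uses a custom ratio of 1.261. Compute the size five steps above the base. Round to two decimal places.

66.96pt

A modular type scale is a geometric sequence: sizeₙ = base × rⁿ.
21.0 × 1.261⁵ = 21.0 × 3.18842 ≈ 66.96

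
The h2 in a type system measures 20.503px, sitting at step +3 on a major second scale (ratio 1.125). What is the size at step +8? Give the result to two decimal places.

36.95px

Moving from step +3 to step +8 is 5 steps up, so multiply by r⁵.
20.503 × 1.125⁵ = 20.503 × 1.80203 ≈ 36.947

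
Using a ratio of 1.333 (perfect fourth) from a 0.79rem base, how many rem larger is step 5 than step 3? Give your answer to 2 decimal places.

Step 3: 0.79 × 1.333³ = 1.8712rem
Step 5: 0.79 × 1.333⁵ = 3.3249rem
Difference: 3.3249 − 1.8712 = 1.4537rem

1.45rem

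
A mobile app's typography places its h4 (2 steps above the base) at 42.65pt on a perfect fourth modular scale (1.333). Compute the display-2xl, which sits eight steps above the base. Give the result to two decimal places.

239.28pt

Moving from step +2 to step +8 is 6 steps up, so multiply by r⁶.
42.65 × 1.333⁶ = 42.65 × 5.61023 ≈ 239.276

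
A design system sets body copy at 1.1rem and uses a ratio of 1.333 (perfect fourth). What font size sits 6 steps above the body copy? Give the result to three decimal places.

Each step on a modular scale multiplies by the ratio, so the size n steps from the base is base × ratioⁿ.
1.1 × 1.333⁶ = 1.1 × 5.61023 ≈ 6.171

6.171rem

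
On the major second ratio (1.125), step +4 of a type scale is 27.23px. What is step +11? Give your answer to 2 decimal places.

27.23 × 1.125⁷ = 27.23 × 2.28070 ≈ 62.103

62.10px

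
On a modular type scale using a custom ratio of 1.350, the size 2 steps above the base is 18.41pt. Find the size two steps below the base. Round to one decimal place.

18.41 ÷ 1.350⁴ = 18.41 ÷ 3.32151 ≈ 5.543

5.5pt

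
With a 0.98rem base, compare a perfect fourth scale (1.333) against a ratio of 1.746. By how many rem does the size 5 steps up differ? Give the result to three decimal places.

11.777rem

Perfect fourth: 0.98 × 1.333⁵ = 4.12455rem
At 1.746: 0.98 × 1.746⁵ = 15.90184rem
Difference: 15.90184 − 4.12455 = 11.77729rem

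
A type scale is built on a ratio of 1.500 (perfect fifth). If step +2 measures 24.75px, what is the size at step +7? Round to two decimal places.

Moving from step +2 to step +7 is 5 steps up, so multiply by r⁵.
24.75 × 1.500⁵ = 24.75 × 7.59375 ≈ 187.945

187.95px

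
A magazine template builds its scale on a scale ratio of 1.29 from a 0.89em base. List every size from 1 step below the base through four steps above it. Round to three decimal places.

0.690em, 0.890em, 1.148em, 1.481em, 1.911em, 2.465em

Step -1: 0.89 ÷ 1.29 = 0.690
Step 0: 0.89em
Step 1: 0.89 × 1.29 = 1.148
Step 2: 0.89 × 1.29² = 1.481
Step 3: 0.89 × 1.29³ = 1.911
Step 4: 0.89 × 1.29⁴ = 2.465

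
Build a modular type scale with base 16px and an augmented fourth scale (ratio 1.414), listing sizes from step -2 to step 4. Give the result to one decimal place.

8.0px, 11.3px, 16.0px, 22.6px, 32.0px, 45.2px, 64.0px

Step -2: 16.0 ÷ 1.414² = 8.0
Step -1: 16.0 ÷ 1.414 = 11.3
Step 0: 16px
Step 1: 16.0 × 1.414 = 22.6
Step 2: 16.0 × 1.414² = 32.0
Step 3: 16.0 × 1.414³ = 45.2
Step 4: 16.0 × 1.414⁴ = 64.0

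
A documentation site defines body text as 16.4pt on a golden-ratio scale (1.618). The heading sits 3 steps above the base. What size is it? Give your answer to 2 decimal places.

69.47pt

A modular type scale is a geometric sequence: sizeₙ = base × rⁿ.
16.4 × 1.618³ = 16.4 × 4.23580 ≈ 69.47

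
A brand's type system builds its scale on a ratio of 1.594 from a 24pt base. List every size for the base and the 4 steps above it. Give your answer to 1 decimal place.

Step 0: 24pt
Step 1: 24.0 × 1.594 = 38.3
Step 2: 24.0 × 1.594² = 61.0
Step 3: 24.0 × 1.594³ = 97.2
Step 4: 24.0 × 1.594⁴ = 154.9

24.0pt, 38.3pt, 61.0pt, 97.2pt, 154.9pt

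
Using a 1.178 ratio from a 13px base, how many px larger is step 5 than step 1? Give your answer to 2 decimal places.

Step 1: 13.0 × 1.178 = 15.3140px
Step 5: 13.0 × 1.178⁵ = 29.4897px
Difference: 29.4897 − 15.3140 = 14.1757px

14.18px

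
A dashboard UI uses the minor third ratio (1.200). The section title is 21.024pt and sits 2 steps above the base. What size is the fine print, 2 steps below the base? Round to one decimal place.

10.1pt

21.024 ÷ 1.200⁴ = 21.024 ÷ 2.07360 ≈ 10.139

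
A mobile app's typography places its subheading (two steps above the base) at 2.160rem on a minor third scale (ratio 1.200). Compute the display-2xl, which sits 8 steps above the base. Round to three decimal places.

6.450rem

The gap is 8 − (2) = 6 steps, so the factor is 1.200^6.
2.160 × 1.200⁶ = 2.160 × 2.98598 ≈ 6.450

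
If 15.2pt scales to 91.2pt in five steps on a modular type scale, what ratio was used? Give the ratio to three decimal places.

r⁵ = 91.2 / 15.2, so r = (91.2/15.2)^(1/5).
r = 6.0000^(1/5) ≈ 1.4310

1.431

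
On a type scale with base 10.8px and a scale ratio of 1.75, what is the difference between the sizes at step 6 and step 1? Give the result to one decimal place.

Step 1: 10.8 × 1.75 = 18.900px
Step 6: 10.8 × 1.75⁶ = 310.207px
Difference: 310.207 − 18.900 = 291.307px

291.3px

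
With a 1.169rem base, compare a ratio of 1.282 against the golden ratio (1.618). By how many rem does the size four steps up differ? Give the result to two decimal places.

4.85rem

At 1.282: 1.169 × 1.282⁴ = 3.1577rem
Golden ratio: 1.169 × 1.618⁴ = 8.0118rem
Difference: 8.0118 − 3.1577 = 4.8541rem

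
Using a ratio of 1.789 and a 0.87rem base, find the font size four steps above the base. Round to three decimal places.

A modular type scale is a geometric sequence: sizeₙ = base × rⁿ.
0.87 × 1.789⁴ = 0.87 × 10.24333 ≈ 8.912

8.912rem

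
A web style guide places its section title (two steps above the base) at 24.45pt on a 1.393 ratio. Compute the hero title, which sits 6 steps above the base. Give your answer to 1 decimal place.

92.1pt

Moving from step +2 to step +6 is 4 steps up, so multiply by r⁴.
24.45 × 1.393⁴ = 24.45 × 3.76534 ≈ 92.063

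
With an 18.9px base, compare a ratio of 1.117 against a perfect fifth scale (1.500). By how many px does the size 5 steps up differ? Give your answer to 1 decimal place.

At 1.117: 18.9 × 1.117⁵ = 32.865px
Perfect fifth: 18.9 × 1.500⁵ = 143.522px
Difference: 143.522 − 32.865 = 110.657px

110.7px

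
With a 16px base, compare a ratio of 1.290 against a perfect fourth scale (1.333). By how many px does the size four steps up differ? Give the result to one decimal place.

At 1.290: 16.0 × 1.290⁴ = 44.308px
Perfect fourth: 16.0 × 1.333⁴ = 50.517px
Difference: 50.517 − 44.308 = 6.209px

6.2px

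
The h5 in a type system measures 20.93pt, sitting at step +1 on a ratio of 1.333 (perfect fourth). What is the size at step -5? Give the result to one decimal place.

3.7pt

20.93 ÷ 1.333⁶ = 20.93 ÷ 5.61023 ≈ 3.731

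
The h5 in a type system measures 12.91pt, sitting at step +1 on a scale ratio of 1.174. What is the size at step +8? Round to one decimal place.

39.7pt

12.91 × 1.174⁷ = 12.91 × 3.07381 ≈ 39.683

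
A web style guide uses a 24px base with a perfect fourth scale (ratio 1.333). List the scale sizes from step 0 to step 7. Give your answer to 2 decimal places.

Step 0: 24px
Step 1: 24.0 × 1.333 = 31.99
Step 2: 24.0 × 1.333² = 42.65
Step 3: 24.0 × 1.333³ = 56.85
Step 4: 24.0 × 1.333⁴ = 75.78
Step 5: 24.0 × 1.333⁵ = 101.01
Step 6: 24.0 × 1.333⁶ = 134.65
Step 7: 24.0 × 1.333⁷ = 179.48

24.00px, 31.99px, 42.65px, 56.85px, 75.78px, 101.01px, 134.65px, 179.48px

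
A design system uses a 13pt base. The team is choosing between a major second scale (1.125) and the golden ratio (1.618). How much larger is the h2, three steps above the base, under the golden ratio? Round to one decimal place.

36.6pt

Major second: 13.0 × 1.125³ = 18.510pt
Golden ratio: 13.0 × 1.618³ = 55.065pt
Difference: 55.065 − 18.510 = 36.555pt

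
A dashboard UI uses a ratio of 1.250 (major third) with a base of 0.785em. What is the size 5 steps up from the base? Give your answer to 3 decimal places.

2.396em

A modular type scale is a geometric sequence: sizeₙ = base × rⁿ.
0.785 × 1.250⁵ = 0.785 × 3.05176 ≈ 2.396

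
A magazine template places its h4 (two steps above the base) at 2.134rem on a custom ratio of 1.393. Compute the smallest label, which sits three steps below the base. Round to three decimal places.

The gap is -3 − (2) = -5 steps, so the factor is 1.393^-5.
2.134 ÷ 1.393⁵ = 2.134 ÷ 5.24512 ≈ 0.407

0.407rem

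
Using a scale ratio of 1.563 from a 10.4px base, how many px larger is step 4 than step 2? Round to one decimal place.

36.7px

Step 2: 10.4 × 1.563² = 25.407px
Step 4: 10.4 × 1.563⁴ = 62.068px
Difference: 62.068 − 25.407 = 36.661px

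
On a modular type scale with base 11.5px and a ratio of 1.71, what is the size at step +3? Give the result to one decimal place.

11.5 × 1.71³ = 11.5 × 5.00021 ≈ 57.50

57.5px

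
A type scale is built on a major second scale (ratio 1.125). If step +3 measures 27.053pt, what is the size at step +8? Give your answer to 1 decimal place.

27.053 × 1.125⁵ = 27.053 × 1.80203 ≈ 48.750

48.8pt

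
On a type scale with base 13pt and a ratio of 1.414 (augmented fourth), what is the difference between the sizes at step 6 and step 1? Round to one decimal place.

85.5pt

Step 1: 13.0 × 1.414 = 18.382pt
Step 6: 13.0 × 1.414⁶ = 103.906pt
Difference: 103.906 − 18.382 = 85.524pt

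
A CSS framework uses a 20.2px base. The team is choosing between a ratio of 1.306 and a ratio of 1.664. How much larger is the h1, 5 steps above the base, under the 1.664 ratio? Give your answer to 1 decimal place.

181.0px

At 1.306: 20.2 × 1.306⁵ = 76.748px
At 1.664: 20.2 × 1.664⁵ = 257.702px
Difference: 257.702 − 76.748 = 180.954px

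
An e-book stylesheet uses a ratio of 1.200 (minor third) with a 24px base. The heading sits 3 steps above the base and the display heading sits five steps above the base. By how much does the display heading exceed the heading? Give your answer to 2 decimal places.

Step 3: 24.0 × 1.200³ = 41.4720px
Step 5: 24.0 × 1.200⁵ = 59.7197px
Difference: 59.7197 − 41.4720 = 18.2477px

18.25px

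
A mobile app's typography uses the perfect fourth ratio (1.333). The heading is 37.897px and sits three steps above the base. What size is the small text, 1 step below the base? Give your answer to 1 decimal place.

12.0px

Moving from step +3 to step -1 is 4 steps down, so divide by r⁴.
37.897 ÷ 1.333⁴ = 37.897 ÷ 3.15733 ≈ 12.003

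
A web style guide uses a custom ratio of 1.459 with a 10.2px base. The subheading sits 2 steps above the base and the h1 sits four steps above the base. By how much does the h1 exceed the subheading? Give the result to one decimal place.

24.5px

Step 2: 10.2 × 1.459² = 21.713px
Step 4: 10.2 × 1.459⁴ = 46.219px
Difference: 46.219 − 21.713 = 24.506px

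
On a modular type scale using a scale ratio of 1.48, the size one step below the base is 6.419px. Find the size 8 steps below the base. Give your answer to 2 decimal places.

6.419 ÷ 1.48⁷ = 6.419 ÷ 15.55364 ≈ 0.413

0.41px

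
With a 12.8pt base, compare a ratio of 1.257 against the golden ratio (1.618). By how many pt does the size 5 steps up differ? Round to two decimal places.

At 1.257: 12.8 × 1.257⁵ = 40.1686pt
Golden ratio: 12.8 × 1.618⁵ = 141.9393pt
Difference: 141.9393 − 40.1686 = 101.7707pt

101.77pt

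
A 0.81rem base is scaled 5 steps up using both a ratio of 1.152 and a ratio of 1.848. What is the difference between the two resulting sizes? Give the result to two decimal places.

At 1.152: 0.81 × 1.152⁵ = 1.6434rem
At 1.848: 0.81 × 1.848⁵ = 17.4580rem
Difference: 17.4580 − 1.6434 = 15.8146rem

15.81rem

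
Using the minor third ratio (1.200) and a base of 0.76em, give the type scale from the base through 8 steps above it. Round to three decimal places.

Step 0: 0.76em
Step 1: 0.76 × 1.200 = 0.912
Step 2: 0.76 × 1.200² = 1.094
Step 3: 0.76 × 1.200³ = 1.313
Step 4: 0.76 × 1.200⁴ = 1.576
Step 5: 0.76 × 1.200⁵ = 1.891
Step 6: 0.76 × 1.200⁶ = 2.269
Step 7: 0.76 × 1.200⁷ = 2.723
Step 8: 0.76 × 1.200⁸ = 3.268

0.760em, 0.912em, 1.094em, 1.313em, 1.576em, 1.891em, 2.269em, 2.723em, 3.268em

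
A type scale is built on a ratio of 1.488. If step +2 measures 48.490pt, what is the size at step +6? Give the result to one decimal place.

48.490 × 1.488⁴ = 48.490 × 4.90243 ≈ 237.719

237.7pt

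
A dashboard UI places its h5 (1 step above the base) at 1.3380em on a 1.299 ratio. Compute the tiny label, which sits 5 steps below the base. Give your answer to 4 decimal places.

1.3380 ÷ 1.299⁶ = 1.3380 ÷ 4.80457 ≈ 0.2785

0.2785em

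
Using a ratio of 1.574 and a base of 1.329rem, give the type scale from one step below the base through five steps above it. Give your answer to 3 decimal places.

0.844rem, 1.329rem, 2.092rem, 3.293rem, 5.182rem, 8.157rem, 12.840rem

Step -1: 1.329 ÷ 1.574 = 0.844
Step 0: 1.329rem
Step 1: 1.329 × 1.574 = 2.092
Step 2: 1.329 × 1.574² = 3.293
Step 3: 1.329 × 1.574³ = 5.182
Step 4: 1.329 × 1.574⁴ = 8.157
Step 5: 1.329 × 1.574⁵ = 12.840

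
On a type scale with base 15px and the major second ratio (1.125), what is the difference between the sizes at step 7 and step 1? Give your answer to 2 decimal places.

Step 1: 15.0 × 1.125 = 16.8750px
Step 7: 15.0 × 1.125⁷ = 34.2105px
Difference: 34.2105 − 16.8750 = 17.3355px

17.34px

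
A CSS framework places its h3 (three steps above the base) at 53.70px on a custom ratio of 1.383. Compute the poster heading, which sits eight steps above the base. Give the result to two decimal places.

53.70 × 1.383⁵ = 53.70 × 5.05954 ≈ 271.697

271.70px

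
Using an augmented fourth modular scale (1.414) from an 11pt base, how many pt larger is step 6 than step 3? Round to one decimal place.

Step 3: 11.0 × 1.414³ = 31.099pt
Step 6: 11.0 × 1.414⁶ = 87.920pt
Difference: 87.920 − 31.099 = 56.821pt

56.8pt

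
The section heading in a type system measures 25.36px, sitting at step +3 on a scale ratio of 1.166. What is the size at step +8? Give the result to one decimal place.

54.7px

25.36 × 1.166⁵ = 25.36 × 2.15523 ≈ 54.657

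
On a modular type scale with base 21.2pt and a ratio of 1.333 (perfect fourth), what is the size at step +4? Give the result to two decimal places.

66.94pt

A modular type scale is a geometric sequence: sizeₙ = base × rⁿ.
21.2 × 1.333⁴ = 21.2 × 3.15733 ≈ 66.94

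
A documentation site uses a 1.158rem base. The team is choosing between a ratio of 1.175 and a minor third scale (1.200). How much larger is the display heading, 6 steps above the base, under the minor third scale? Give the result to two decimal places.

0.41rem

At 1.175: 1.158 × 1.175⁶ = 3.0474rem
Minor third: 1.158 × 1.200⁶ = 3.4578rem
Difference: 3.4578 − 3.0474 = 0.4104rem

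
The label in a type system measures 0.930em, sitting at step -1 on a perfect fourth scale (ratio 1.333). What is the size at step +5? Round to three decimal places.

0.930 × 1.333⁶ = 0.930 × 5.61023 ≈ 5.218

5.218em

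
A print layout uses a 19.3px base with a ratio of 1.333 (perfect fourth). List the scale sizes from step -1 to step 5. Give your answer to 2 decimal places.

Step -1: 19.3 ÷ 1.333 = 14.48
Step 0: 19.3px
Step 1: 19.3 × 1.333 = 25.73
Step 2: 19.3 × 1.333² = 34.29
Step 3: 19.3 × 1.333³ = 45.71
Step 4: 19.3 × 1.333⁴ = 60.94
Step 5: 19.3 × 1.333⁵ = 81.23

14.48px, 19.30px, 25.73px, 34.29px, 45.71px, 60.94px, 81.23px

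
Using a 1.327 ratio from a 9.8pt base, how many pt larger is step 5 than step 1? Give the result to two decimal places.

27.32pt

Step 1: 9.8 × 1.327 = 13.0046pt
Step 5: 9.8 × 1.327⁵ = 40.3256pt
Difference: 40.3256 − 13.0046 = 27.3210pt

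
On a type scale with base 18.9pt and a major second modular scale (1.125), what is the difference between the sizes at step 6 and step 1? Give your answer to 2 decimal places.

Step 1: 18.9 × 1.125 = 21.2625pt
Step 6: 18.9 × 1.125⁶ = 38.3157pt
Difference: 38.3157 − 21.2625 = 17.0532pt

17.05pt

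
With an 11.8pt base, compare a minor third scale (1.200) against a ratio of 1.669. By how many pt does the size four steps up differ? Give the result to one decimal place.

Minor third: 11.8 × 1.200⁴ = 24.468pt
At 1.669: 11.8 × 1.669⁴ = 91.560pt
Difference: 91.560 − 24.468 = 67.092pt

67.1pt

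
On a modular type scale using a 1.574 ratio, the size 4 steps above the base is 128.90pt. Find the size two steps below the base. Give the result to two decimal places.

8.48pt

128.90 ÷ 1.574⁶ = 128.90 ÷ 15.20647 ≈ 8.477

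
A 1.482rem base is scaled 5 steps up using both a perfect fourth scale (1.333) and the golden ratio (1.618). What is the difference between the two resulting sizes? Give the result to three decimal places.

10.197rem

Perfect fourth: 1.482 × 1.333⁵ = 6.23733rem
Golden ratio: 1.482 × 1.618⁵ = 16.43391rem
Difference: 16.43391 − 6.23733 = 10.19658rem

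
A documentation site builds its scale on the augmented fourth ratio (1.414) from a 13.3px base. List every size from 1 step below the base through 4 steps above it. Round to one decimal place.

9.4px, 13.3px, 18.8px, 26.6px, 37.6px, 53.2px

Step -1: 13.3 ÷ 1.414 = 9.4
Step 0: 13.3px
Step 1: 13.3 × 1.414 = 18.8
Step 2: 13.3 × 1.414² = 26.6
Step 3: 13.3 × 1.414³ = 37.6
Step 4: 13.3 × 1.414⁴ = 53.2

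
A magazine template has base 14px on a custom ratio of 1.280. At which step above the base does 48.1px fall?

1.280ⁿ = 48.1 / 14 = 3.4357
n = ln(3.4357) / ln(1.280) = 1.2342 / 0.2469 ≈ 5.00

5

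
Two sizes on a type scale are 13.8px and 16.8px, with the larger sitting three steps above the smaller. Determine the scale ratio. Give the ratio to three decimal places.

1.068

r³ = 16.8 / 13.8, so r = (16.8/13.8)^(1/3).
r = 1.2174^(1/3) ≈ 1.0678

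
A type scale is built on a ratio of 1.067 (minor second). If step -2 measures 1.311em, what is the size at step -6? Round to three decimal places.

Moving from step -2 to step -6 is 4 steps down, so divide by r⁴.
1.311 ÷ 1.067⁴ = 1.311 ÷ 1.29616 ≈ 1.011

1.011em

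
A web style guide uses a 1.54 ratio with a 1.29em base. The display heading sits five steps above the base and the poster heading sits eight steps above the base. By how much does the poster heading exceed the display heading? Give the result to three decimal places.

Step 5: 1.29 × 1.54⁵ = 11.17361em
Step 8: 1.29 × 1.54⁸ = 40.80896em
Difference: 40.80896 − 11.17361 = 29.63535em

29.635em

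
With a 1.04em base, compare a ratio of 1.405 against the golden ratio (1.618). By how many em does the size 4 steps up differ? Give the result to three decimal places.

At 1.405: 1.04 × 1.405⁴ = 4.05265em
Golden ratio: 1.04 × 1.618⁴ = 7.12767em
Difference: 7.12767 − 4.05265 = 3.07502em

3.075em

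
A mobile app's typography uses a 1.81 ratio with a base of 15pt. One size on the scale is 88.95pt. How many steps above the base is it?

3

1.81ⁿ = 88.95 / 15 = 5.9300
n = ln(5.9300) / ln(1.81) = 1.7800 / 0.5933 ≈ 3.00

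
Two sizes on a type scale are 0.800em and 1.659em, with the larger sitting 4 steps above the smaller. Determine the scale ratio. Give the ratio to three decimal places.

1.200

The ratio satisfies 0.800 × r⁴ = 1.659, so r = (1.659 / 0.800)^(1/4).
r = 2.0737^(1/4) ≈ 1.2000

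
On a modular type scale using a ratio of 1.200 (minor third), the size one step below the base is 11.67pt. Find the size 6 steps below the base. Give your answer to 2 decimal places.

The gap is -6 − (-1) = -5 steps, so the factor is 1.200^-5.
11.67 ÷ 1.200⁵ = 11.67 ÷ 2.48832 ≈ 4.690

4.69pt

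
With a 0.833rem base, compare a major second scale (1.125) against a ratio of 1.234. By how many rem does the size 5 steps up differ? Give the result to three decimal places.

Major second: 0.833 × 1.125⁵ = 1.50109rem
At 1.234: 0.833 × 1.234⁵ = 2.38353rem
Difference: 2.38353 − 1.50109 = 0.88244rem

0.882rem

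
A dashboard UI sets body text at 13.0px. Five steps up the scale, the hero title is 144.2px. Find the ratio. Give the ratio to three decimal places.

1.618

The ratio satisfies 13.0 × r⁵ = 144.2, so r = (144.2 / 13.0)^(1/5).
r = 11.0923^(1/5) ≈ 1.6181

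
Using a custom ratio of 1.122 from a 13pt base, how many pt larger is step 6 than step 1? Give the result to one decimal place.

Step 1: 13.0 × 1.122 = 14.586pt
Step 6: 13.0 × 1.122⁶ = 25.936pt
Difference: 25.936 − 14.586 = 11.350pt

11.3pt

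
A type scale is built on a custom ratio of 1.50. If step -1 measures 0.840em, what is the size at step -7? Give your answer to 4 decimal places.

0.0737em

The gap is -7 − (-1) = -6 steps, so the factor is 1.50^-6.
0.840 ÷ 1.50⁶ = 0.840 ÷ 11.39062 ≈ 0.0737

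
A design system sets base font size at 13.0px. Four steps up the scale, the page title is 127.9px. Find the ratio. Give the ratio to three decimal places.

1.771

r⁴ = 127.9 / 13.0, so r = (127.9/13.0)^(1/4).
r = 9.8385^(1/4) ≈ 1.7711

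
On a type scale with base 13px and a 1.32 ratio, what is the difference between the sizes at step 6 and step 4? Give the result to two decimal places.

Step 4: 13.0 × 1.32⁴ = 39.4675px
Step 6: 13.0 × 1.32⁶ = 68.7681px
Difference: 68.7681 − 39.4675 = 29.3006px

29.30px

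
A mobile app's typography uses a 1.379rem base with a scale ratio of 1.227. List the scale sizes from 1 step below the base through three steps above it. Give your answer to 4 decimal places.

Step -1: 1.379 ÷ 1.227 = 1.1239
Step 0: 1.379rem
Step 1: 1.379 × 1.227 = 1.6920
Step 2: 1.379 × 1.227² = 2.0761
Step 3: 1.379 × 1.227³ = 2.5474

1.1239rem, 1.3790rem, 1.6920rem, 2.0761rem, 2.5474rem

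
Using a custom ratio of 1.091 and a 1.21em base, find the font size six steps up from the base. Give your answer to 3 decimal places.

2.040em

1.21 × 1.091⁶ = 1.21 × 1.68635 ≈ 2.040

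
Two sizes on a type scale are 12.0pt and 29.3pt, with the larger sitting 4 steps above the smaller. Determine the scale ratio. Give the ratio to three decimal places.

1.250

r⁴ = 29.3 / 12.0, so r = (29.3/12.0)^(1/4).
r = 2.4417^(1/4) ≈ 1.2500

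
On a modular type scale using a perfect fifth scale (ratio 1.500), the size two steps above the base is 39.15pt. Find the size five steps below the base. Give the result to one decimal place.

2.3pt

The gap is -5 − (2) = -7 steps, so the factor is 1.500^-7.
39.15 ÷ 1.500⁷ = 39.15 ÷ 17.08594 ≈ 2.291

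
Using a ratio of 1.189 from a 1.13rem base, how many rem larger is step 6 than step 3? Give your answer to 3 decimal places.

1.293rem

Step 3: 1.13 × 1.189³ = 1.89943rem
Step 6: 1.13 × 1.189⁶ = 3.19278rem
Difference: 3.19278 − 1.89943 = 1.29335rem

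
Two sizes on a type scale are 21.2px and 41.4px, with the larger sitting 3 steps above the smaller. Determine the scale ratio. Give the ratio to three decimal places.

1.250

r³ = 41.4 / 21.2, so r = (41.4/21.2)^(1/3).
r = 1.9528^(1/3) ≈ 1.2499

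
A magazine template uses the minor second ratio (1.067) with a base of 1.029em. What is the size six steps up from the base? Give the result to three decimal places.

1.518em

A modular type scale is a geometric sequence: sizeₙ = base × rⁿ.
1.029 × 1.067⁶ = 1.029 × 1.47566 ≈ 1.518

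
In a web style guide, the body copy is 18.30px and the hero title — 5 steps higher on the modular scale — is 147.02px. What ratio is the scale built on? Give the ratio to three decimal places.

r⁵ = 147.02 / 18.30, so r = (147.02/18.30)^(1/5).
r = 8.0339^(1/5) ≈ 1.5170

1.517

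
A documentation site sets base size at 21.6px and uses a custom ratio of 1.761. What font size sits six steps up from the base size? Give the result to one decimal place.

Each step on a modular scale multiplies by the ratio, so the size n steps from the base is base × ratioⁿ.
21.6 × 1.761⁶ = 21.6 × 29.82333 ≈ 644.18

644.2px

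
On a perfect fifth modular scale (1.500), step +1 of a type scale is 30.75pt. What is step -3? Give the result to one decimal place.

6.1pt

30.75 ÷ 1.500⁴ = 30.75 ÷ 5.06250 ≈ 6.074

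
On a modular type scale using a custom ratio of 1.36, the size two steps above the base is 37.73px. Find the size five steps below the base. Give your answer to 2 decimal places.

Moving from step +2 to step -5 is 7 steps down, so divide by r⁷.
37.73 ÷ 1.36⁷ = 37.73 ÷ 8.60543 ≈ 4.384

4.38px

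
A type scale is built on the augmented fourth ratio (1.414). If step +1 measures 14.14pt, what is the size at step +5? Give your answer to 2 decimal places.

56.53pt

14.14 × 1.414⁴ = 14.14 × 3.99758 ≈ 56.526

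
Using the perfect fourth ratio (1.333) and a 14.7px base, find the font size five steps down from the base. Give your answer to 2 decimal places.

Every step multiplies by the scale ratio.
14.7 ÷ 1.333⁵ = 14.7 ÷ 4.20873 ≈ 3.49

3.49px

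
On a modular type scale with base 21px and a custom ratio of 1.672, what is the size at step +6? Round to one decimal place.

458.8px

21.0 × 1.672⁶ = 21.0 × 21.84830 ≈ 458.81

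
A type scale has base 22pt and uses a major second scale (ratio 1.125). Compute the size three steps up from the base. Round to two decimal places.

22.0 × 1.125³ = 22.0 × 1.42383 ≈ 31.32

31.32pt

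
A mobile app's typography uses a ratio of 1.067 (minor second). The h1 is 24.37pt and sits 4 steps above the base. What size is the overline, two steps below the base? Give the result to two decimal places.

24.37 ÷ 1.067⁶ = 24.37 ÷ 1.47566 ≈ 16.515

16.51pt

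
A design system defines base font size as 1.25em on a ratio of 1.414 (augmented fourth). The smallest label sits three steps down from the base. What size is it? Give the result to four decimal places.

1.25 ÷ 1.414³ = 1.25 ÷ 2.82715 ≈ 0.4421

0.4421em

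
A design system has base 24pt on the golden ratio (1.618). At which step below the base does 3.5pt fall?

1.618ⁿ = 24 / 3.5 = 6.8571
n = ln(6.8571) / ln(1.618) = 1.9253 / 0.4812 ≈ 4.00

4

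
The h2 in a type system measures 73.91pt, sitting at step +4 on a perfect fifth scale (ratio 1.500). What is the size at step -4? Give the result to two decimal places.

Moving from step +4 to step -4 is 8 steps down, so divide by r⁸.
73.91 ÷ 1.500⁸ = 73.91 ÷ 25.62891 ≈ 2.884

2.88pt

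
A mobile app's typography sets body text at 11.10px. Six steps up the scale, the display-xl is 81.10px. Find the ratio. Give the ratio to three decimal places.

1.393

r⁶ = 81.10 / 11.10, so r = (81.10/11.10)^(1/6).
r = 7.3063^(1/6) ≈ 1.3930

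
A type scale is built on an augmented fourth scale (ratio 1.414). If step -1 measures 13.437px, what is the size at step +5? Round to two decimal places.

13.437 × 1.414⁶ = 13.437 × 7.99275 ≈ 107.399

107.40px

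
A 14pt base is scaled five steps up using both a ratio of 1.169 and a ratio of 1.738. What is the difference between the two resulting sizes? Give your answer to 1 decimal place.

At 1.169: 14.0 × 1.169⁵ = 30.563pt
At 1.738: 14.0 × 1.738⁵ = 222.012pt
Difference: 222.012 − 30.563 = 191.449pt

191.4pt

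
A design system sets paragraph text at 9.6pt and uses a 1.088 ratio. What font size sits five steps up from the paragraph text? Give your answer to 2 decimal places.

14.64pt

Each step on a modular scale multiplies by the ratio, so the size n steps from the base is base × ratioⁿ.
9.6 × 1.088⁵ = 9.6 × 1.52456 ≈ 14.64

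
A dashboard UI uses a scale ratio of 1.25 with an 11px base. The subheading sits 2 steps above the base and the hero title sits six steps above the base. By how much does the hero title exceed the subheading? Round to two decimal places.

Step 2: 11.0 × 1.25² = 17.1875px
Step 6: 11.0 × 1.25⁶ = 41.9617px
Difference: 41.9617 − 17.1875 = 24.7742px

24.77px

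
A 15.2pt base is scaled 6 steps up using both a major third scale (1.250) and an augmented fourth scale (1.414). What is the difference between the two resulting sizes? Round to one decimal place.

Major third: 15.2 × 1.250⁶ = 57.983pt
Augmented fourth: 15.2 × 1.414⁶ = 121.490pt
Difference: 121.490 − 57.983 = 63.507pt

63.5pt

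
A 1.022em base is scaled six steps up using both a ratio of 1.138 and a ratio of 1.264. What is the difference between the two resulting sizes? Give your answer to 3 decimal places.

1.948em

At 1.138: 1.022 × 1.138⁶ = 2.21975em
At 1.264: 1.022 × 1.264⁶ = 4.16805em
Difference: 4.16805 − 2.21975 = 1.94830em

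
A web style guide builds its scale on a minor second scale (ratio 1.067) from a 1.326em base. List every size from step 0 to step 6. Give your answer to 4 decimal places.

Step 0: 1.326em
Step 1: 1.326 × 1.067 = 1.4148
Step 2: 1.326 × 1.067² = 1.5096
Step 3: 1.326 × 1.067³ = 1.6108
Step 4: 1.326 × 1.067⁴ = 1.7187
Step 5: 1.326 × 1.067⁵ = 1.8339
Step 6: 1.326 × 1.067⁶ = 1.9567

1.3260em, 1.4148em, 1.5096em, 1.6108em, 1.7187em, 1.8339em, 1.9567em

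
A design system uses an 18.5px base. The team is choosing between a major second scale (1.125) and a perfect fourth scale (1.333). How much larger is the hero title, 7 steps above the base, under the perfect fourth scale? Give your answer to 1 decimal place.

Major second: 18.5 × 1.125⁷ = 42.193px
Perfect fourth: 18.5 × 1.333⁷ = 138.351px
Difference: 138.351 − 42.193 = 96.158px

96.2px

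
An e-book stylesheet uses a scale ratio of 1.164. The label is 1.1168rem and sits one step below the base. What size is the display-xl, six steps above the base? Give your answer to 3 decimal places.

The gap is 6 − (-1) = 7 steps, so the factor is 1.164^7.
1.1168 × 1.164⁷ = 1.1168 × 2.89515 ≈ 3.233

3.233rem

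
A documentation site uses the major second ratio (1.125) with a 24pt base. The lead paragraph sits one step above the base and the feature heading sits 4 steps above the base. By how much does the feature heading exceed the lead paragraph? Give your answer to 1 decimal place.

Step 1: 24.0 × 1.125 = 27.000pt
Step 4: 24.0 × 1.125⁴ = 38.443pt
Difference: 38.443 − 27.000 = 11.443pt

11.4pt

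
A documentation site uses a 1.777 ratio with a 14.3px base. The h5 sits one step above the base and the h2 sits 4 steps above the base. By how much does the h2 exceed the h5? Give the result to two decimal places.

117.18px

Step 1: 14.3 × 1.777 = 25.4111px
Step 4: 14.3 × 1.777⁴ = 142.5889px
Difference: 142.5889 − 25.4111 = 117.1778px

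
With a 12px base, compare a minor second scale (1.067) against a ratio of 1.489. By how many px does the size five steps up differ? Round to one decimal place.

Minor second: 12.0 × 1.067⁵ = 16.596px
At 1.489: 12.0 × 1.489⁵ = 87.832px
Difference: 87.832 − 16.596 = 71.236px

71.2px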